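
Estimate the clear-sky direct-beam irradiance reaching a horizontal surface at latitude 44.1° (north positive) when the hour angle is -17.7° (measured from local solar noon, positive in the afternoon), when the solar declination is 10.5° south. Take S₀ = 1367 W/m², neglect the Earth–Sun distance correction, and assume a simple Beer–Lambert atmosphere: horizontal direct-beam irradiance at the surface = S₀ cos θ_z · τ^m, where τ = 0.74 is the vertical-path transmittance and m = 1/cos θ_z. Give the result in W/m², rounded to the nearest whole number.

cos θ_z = sin φ sin δ + cos φ cos δ cos H = (0.6959)(-0.1822) + (0.7181)(0.9833)(0.9527) = 0.5459.
Air mass m = 1/cos θ_z = 1/0.5459 = 1.832; τ^m = 0.74^1.832 = 0.5760.
Surface direct beam = 1367 × 0.5459 × 0.5760 = 429.84 W/m².

430 W/m²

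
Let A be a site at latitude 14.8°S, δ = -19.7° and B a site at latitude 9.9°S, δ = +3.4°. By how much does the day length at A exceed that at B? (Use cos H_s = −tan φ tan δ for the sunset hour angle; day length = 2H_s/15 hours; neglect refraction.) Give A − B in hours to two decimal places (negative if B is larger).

+0.80 h

A: H_s = arccos(−tan -14.8° · tan -19.7°) = 95.43°, so 2H_s/15 = 12.7240 h.
B: H_s = arccos(−tan -9.9° · tan 3.4°) = 89.41°, so 2H_s/15 = 11.9213 h.
A − B = 12.7240 − 11.9213 = 0.8027 h.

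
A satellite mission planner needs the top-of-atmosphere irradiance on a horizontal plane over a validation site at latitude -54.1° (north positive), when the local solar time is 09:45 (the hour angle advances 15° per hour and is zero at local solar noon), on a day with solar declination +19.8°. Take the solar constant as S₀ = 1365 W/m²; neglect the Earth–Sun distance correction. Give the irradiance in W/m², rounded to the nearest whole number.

252 W/m²

Hour angle H = 15° × (9.75 − 12) = -33.75°.
cos θ_z = sin(-54.1°) sin(19.8°) + cos(-54.1°) cos(19.8°) cos(-33.75°) = -0.2744 + 0.4587 = 0.1843.
Top-of-atmosphere irradiance = S₀ cos θ_z = 1365 × 0.1843 = 251.57 W/m².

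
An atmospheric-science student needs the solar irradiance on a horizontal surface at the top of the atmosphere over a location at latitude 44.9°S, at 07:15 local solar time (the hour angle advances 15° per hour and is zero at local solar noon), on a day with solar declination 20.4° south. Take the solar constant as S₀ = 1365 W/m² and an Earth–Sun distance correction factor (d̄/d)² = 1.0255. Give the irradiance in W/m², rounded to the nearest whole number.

Hour angle H = 15° × (7.25 − 12) = -71.25°.
With φ = -44.9°, δ = -20.4°, H = -71.25°: sin φ sin δ = 0.2460, cos φ cos δ cos H = 0.2134, so cos θ_z = 0.4594.
Top-of-atmosphere irradiance = S₀ (d̄/d)² cos θ_z = 1365 × 1.0255 × 0.4594 = 643.07 W/m².

643 W/m²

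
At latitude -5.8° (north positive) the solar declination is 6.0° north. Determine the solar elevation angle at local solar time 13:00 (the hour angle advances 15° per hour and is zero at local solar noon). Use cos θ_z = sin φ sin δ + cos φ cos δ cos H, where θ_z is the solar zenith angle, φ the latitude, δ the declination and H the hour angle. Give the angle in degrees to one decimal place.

70.9°

Hour angle H = 15° × (13 − 12) = 15.00°.
cos θ_z = sin φ sin δ + cos φ cos δ cos H = (-0.1011)(0.1045) + (0.9949)(0.9945)(0.9659) = 0.9451.
θ_z = arccos(0.9451) = 19.07°, so the elevation is 90° − 19.07° = 70.93°.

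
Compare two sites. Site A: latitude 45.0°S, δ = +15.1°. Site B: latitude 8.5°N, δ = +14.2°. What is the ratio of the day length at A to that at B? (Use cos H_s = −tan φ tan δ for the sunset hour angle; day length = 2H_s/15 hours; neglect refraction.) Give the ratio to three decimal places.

A: H_s = arccos(−tan -45.0° · tan 15.1°) = 74.35°, so 2H_s/15 = 9.9133 h.
B: H_s = arccos(−tan 8.5° · tan 14.2°) = 92.17°, so 2H_s/15 = 12.2893 h.
Ratio A/B = 9.9133 / 12.2893 = 0.8067.

0.807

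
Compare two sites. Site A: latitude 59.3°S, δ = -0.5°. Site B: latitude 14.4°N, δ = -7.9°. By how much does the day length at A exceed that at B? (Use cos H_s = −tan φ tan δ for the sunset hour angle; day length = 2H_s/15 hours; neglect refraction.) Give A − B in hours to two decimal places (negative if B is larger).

+0.38 h

A: H_s = arccos(−tan -59.3° · tan -0.5°) = 90.84°, so 2H_s/15 = 12.1120 h.
B: H_s = arccos(−tan 14.4° · tan -7.9°) = 87.96°, so 2H_s/15 = 11.7280 h.
A − B = 12.1120 − 11.7280 = 0.3840 h.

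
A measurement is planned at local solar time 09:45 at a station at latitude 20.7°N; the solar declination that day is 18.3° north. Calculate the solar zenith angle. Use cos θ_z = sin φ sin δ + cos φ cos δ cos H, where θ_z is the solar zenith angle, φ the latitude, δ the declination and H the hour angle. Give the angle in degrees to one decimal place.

31.8°

Hour angle H = 15° × (9.75 − 12) = -33.75°.
cos θ_z = sin(20.7°) sin(18.3°) + cos(20.7°) cos(18.3°) cos(-33.75°) = 0.1110 + 0.7385 = 0.8495.
θ_z = arccos(0.8495) = 31.84°.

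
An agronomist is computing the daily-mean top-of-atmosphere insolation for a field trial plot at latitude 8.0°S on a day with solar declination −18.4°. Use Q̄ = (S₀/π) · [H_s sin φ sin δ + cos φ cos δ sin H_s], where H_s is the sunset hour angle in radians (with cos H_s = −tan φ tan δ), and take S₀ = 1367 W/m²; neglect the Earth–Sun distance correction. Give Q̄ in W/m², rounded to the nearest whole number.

cos H_s = −tan(-8.0°) · tan(-18.4°) = -0.0468, so H_s = arccos(-0.0468) = 92.68°. In radians, H_s = 1.6176.
H_s sin φ sin δ = 1.6176 × -0.1392 × -0.3156 = 0.0711.
cos φ cos δ sin H_s = 0.9903 × 0.9489 × 0.9989 = 0.9387.
Q̄ = (1367/π) × (0.0711 + 0.9387) = 435.13 × 1.0098 = 439.39 W/m².

439 W/m²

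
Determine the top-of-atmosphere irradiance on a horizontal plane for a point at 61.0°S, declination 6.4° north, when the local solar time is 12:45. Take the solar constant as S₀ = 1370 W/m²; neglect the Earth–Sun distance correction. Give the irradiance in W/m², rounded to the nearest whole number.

514 W/m²

Hour angle H = 15° × (12.75 − 12) = 11.25°.
cos θ_z = sin(-61.0°) sin(6.4°) + cos(-61.0°) cos(6.4°) cos(11.25°) = -0.0975 + 0.4725 = 0.3750.
Top-of-atmosphere irradiance = S₀ cos θ_z = 1370 × 0.3750 = 513.75 W/m².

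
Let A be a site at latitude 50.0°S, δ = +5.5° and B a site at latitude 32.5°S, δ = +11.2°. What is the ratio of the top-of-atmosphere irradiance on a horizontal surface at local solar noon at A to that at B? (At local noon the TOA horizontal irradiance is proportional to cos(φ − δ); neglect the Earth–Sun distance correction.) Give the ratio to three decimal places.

0.783

A: cos θ_z = cos(-50.0° − (5.5°)) = 0.5664.
B: cos θ_z = cos(-32.5° − (11.2°)) = 0.7230.
Ratio A/B = 0.5664 / 0.7230 = 0.7834.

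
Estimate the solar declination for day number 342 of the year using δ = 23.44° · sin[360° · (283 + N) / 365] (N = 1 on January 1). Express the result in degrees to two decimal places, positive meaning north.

-22.79°

360 × (283 + 342) / 365 = 616.438°; sin(616.438°) = -0.9721.
δ = 23.44 × -0.9721 = -22.786° ≈ -22.79°.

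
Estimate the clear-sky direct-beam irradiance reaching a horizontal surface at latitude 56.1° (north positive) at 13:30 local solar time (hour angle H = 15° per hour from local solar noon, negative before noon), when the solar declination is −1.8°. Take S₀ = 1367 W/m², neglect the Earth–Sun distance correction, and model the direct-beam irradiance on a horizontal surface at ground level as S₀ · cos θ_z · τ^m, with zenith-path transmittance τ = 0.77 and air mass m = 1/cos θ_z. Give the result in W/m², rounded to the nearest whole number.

Hour angle H = 15° × (13.5 − 12) = 22.50°.
With φ = 56.1°, δ = -1.8°, H = 22.50°: sin φ sin δ = -0.0261, cos φ cos δ cos H = 0.5150, so cos θ_z = 0.4889.
Air mass m = 1/cos θ_z = 1/0.4889 = 2.045; τ^m = 0.77^2.045 = 0.5860.
Surface direct beam = 1367 × 0.4889 × 0.5860 = 391.64 W/m².

392 W/m²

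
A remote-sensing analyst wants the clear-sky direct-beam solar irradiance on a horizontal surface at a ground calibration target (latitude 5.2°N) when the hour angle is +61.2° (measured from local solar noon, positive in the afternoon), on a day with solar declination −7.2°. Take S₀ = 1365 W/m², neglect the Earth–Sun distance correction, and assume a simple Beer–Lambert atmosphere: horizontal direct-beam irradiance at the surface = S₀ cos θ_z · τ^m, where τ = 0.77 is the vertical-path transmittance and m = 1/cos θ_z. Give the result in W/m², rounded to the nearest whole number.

361 W/m²

With φ = 5.2°, δ = -7.2°, H = 61.20°: sin φ sin δ = -0.0114, cos φ cos δ cos H = 0.4760, so cos θ_z = 0.4646.
Air mass m = 1/cos θ_z = 1/0.4646 = 2.152; τ^m = 0.77^2.152 = 0.5698.
Surface direct beam = 1365 × 0.4646 × 0.5698 = 361.36 W/m².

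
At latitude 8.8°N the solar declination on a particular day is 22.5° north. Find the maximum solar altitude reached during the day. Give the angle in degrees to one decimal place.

At local solar noon the hour angle is zero, so the elevation is 90° − |φ − δ| = 90° − |8.8° − (22.5°)| = 90° − 13.7° = 76.3°.

76.3°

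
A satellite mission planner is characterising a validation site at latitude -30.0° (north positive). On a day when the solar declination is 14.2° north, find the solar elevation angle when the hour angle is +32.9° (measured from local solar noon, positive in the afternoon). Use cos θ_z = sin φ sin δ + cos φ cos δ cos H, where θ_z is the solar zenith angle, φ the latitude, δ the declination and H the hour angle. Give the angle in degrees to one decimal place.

cos θ_z = sin(-30.0°) sin(14.2°) + cos(-30.0°) cos(14.2°) cos(32.90°) = -0.1227 + 0.7049 = 0.5822.
θ_z = arccos(0.5822) = 54.39°, so the elevation is 90° − 54.39° = 35.61°.

35.6°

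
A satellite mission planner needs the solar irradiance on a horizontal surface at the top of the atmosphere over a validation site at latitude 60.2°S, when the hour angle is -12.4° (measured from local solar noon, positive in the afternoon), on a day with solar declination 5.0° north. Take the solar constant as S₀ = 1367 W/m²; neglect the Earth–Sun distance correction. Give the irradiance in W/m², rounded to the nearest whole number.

With φ = -60.2°, δ = 5.0°, H = -12.40°: sin φ sin δ = -0.0756, cos φ cos δ cos H = 0.4835, so cos θ_z = 0.4079.
Top-of-atmosphere irradiance = S₀ cos θ_z = 1367 × 0.4079 = 557.60 W/m².

558 W/m²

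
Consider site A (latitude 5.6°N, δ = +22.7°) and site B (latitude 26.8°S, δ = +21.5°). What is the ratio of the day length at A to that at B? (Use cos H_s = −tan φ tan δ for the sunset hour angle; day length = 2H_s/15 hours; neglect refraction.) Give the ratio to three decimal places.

A: H_s = arccos(−tan 5.6° · tan 22.7°) = 92.35°, so 2H_s/15 = 12.3133 h.
B: H_s = arccos(−tan -26.8° · tan 21.5°) = 78.52°, so 2H_s/15 = 10.4693 h.
Ratio A/B = 12.3133 / 10.4693 = 1.1761.

1.176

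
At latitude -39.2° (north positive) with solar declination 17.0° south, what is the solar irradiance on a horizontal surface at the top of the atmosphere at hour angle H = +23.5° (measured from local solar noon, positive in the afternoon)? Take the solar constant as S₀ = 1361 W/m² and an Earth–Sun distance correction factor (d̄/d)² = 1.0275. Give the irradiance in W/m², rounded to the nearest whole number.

cos θ_z = sin(-39.2°) sin(-17.0°) + cos(-39.2°) cos(-17.0°) cos(23.50°) = 0.1848 + 0.6796 = 0.8644.
Top-of-atmosphere irradiance = S₀ (d̄/d)² cos θ_z = 1361 × 1.0275 × 0.8644 = 1208.80 W/m².

1209 W/m²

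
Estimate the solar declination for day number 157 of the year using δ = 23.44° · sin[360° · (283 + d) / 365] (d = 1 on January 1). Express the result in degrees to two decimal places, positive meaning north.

+22.53°

360 × (283 + 157) / 365 = 433.973°; sin(433.973°) = 0.9611.
δ = 23.44 × 0.9611 = 22.528° ≈ +22.53°.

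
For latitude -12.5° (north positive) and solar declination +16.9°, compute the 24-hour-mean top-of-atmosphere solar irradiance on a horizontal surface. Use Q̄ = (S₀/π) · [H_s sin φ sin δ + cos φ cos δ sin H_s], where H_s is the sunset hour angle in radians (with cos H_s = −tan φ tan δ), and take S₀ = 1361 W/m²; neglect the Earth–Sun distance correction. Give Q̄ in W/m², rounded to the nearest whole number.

363 W/m²

The sunset hour angle satisfies cos H_s = −tan φ tan δ = 0.0674, giving H_s = 86.14°. In radians, H_s = 1.5034.
H_s sin φ sin δ = 1.5034 × -0.2164 × 0.2907 = -0.0946.
cos φ cos δ sin H_s = 0.9763 × 0.9568 × 0.9977 = 0.9320.
Q̄ = (1361/π) × (-0.0946 + 0.9320) = 433.22 × 0.8374 = 362.78 W/m².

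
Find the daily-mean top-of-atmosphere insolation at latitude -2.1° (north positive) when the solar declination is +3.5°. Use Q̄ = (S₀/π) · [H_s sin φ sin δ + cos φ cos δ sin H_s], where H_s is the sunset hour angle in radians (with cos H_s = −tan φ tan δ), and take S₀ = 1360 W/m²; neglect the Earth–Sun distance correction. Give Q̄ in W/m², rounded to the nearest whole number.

430 W/m²

cos H_s = −tan(-2.1°) · tan(3.5°) = 0.0022, so H_s = arccos(0.0022) = 89.87°. In radians, H_s = 1.5685.
H_s sin φ sin δ = 1.5685 × -0.0366 × 0.0610 = -0.0035.
cos φ cos δ sin H_s = 0.9993 × 0.9981 × 1.0000 = 0.9974.
Q̄ = (1360/π) × (-0.0035 + 0.9974) = 432.90 × 0.9939 = 430.26 W/m².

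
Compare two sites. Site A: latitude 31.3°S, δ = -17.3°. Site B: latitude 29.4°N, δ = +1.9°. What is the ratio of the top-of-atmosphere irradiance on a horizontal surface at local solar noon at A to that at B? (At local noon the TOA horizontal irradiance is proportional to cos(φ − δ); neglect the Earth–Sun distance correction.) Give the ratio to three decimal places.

A: cos θ_z = cos(-31.3° − (-17.3°)) = 0.9703.
B: cos θ_z = cos(29.4° − (1.9°)) = 0.8870.
Ratio A/B = 0.9703 / 0.8870 = 1.0939.

1.094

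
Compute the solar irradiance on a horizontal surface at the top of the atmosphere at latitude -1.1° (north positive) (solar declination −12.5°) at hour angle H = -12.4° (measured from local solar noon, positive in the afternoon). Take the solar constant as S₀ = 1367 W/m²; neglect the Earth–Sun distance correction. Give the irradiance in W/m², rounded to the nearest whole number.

cos θ_z = sin(-1.1°) sin(-12.5°) + cos(-1.1°) cos(-12.5°) cos(-12.40°) = 0.0042 + 0.9533 = 0.9575.
Top-of-atmosphere irradiance = S₀ cos θ_z = 1367 × 0.9575 = 1308.90 W/m².

1309 W/m²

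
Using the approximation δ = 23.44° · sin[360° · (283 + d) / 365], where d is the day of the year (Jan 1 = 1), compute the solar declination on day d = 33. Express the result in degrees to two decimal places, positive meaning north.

-17.51°

360 × (283 + 33) / 365 = 311.671°; sin(311.671°) = -0.7470.
δ = 23.44 × -0.7470 = -17.510° ≈ -17.51°.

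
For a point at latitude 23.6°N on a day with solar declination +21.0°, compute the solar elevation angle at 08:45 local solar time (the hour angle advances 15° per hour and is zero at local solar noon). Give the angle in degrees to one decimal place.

Hour angle H = 15° × (8.75 − 12) = -48.75°.
With φ = 23.6°, δ = 21.0°, H = -48.75°: sin φ sin δ = 0.1435, cos φ cos δ cos H = 0.5641, so cos θ_z = 0.7076.
θ_z = arccos(0.7076) = 44.96°, so the elevation is 90° − 44.96° = 45.04°.

45.0°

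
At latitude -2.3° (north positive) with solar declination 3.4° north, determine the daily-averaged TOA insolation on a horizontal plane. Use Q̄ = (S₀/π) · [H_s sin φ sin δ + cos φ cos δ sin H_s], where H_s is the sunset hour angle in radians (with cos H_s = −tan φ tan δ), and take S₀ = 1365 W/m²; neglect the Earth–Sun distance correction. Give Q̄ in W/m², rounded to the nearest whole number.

432 W/m²

−tan φ tan δ = −(-0.0402)(0.0594) = 0.0024; H_s = arccos(0.0024) = 89.86°. In radians, H_s = 1.5684.
H_s sin φ sin δ = 1.5684 × -0.0401 × 0.0593 = -0.0037.
cos φ cos δ sin H_s = 0.9992 × 0.9982 × 1.0000 = 0.9974.
Q̄ = (1365/π) × (-0.0037 + 0.9974) = 434.49 × 0.9937 = 431.75 W/m².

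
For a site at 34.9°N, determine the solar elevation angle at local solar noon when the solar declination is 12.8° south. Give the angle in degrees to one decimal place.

42.3°

At local solar noon the hour angle is zero, so the elevation is 90° − |φ − δ| = 90° − |34.9° − (-12.8°)| = 90° − 47.7° = 42.3°.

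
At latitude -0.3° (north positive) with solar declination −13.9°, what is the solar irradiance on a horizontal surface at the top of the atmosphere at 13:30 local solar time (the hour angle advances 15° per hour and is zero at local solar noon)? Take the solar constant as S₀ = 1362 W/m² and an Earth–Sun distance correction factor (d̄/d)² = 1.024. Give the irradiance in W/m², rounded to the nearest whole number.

1253 W/m²

Hour angle H = 15° × (13.5 − 12) = 22.50°.
cos θ_z = sin φ sin δ + cos φ cos δ cos H = (-0.0052)(-0.2402) + (1.0000)(0.9707)(0.9239) = 0.8981.
Top-of-atmosphere irradiance = S₀ (d̄/d)² cos θ_z = 1362 × 1.024 × 0.8981 = 1252.57 W/m².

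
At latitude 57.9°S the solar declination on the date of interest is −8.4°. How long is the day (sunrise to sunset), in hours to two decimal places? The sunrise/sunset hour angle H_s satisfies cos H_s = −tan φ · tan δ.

13.82 hours

The sunset hour angle satisfies cos H_s = −tan φ tan δ = -0.2354, giving H_s = 103.62°.
Day length = 2 H_s / 15° h⁻¹ = 207.24° / 15 = 13.816 h.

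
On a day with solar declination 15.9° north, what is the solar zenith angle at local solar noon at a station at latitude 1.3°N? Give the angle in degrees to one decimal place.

14.6°

At local solar noon the hour angle is zero, so the zenith angle is |φ − δ| = |1.3° − (15.9°)| = 14.6°.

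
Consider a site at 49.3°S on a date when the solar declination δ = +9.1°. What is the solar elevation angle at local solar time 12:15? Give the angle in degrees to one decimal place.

31.5°

Hour angle H = 15° × (12.25 − 12) = 3.75°.
cos θ_z = sin φ sin δ + cos φ cos δ cos H = (-0.7581)(0.1582) + (0.6521)(0.9874)(0.9979) = 0.5226.
θ_z = arccos(0.5226) = 58.49°, so the elevation is 90° − 58.49° = 31.51°.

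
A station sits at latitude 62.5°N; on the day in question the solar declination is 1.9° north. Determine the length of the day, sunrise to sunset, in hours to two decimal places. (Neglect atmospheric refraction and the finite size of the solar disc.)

cos H_s = −tan(62.5°) · tan(1.9°) = -0.0637, so H_s = arccos(-0.0637) = 93.65°.
Day length = 2 H_s / 15° h⁻¹ = 187.30° / 15 = 12.487 h.

12.49 hours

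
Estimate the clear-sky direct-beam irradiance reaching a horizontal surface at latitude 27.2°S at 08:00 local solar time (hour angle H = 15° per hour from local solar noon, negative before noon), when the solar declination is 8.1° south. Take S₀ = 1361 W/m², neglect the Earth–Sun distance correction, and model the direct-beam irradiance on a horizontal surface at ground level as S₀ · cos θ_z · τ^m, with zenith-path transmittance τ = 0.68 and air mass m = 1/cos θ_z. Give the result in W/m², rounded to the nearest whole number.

Hour angle H = 15° × (8 − 12) = -60.00°.
cos θ_z = sin φ sin δ + cos φ cos δ cos H = (-0.4571)(-0.1409) + (0.8894)(0.9900)(0.5000) = 0.5047.
Air mass m = 1/cos θ_z = 1/0.5047 = 1.981; τ^m = 0.68^1.981 = 0.4658.
Surface direct beam = 1361 × 0.5047 × 0.4658 = 319.96 W/m².

320 W/m²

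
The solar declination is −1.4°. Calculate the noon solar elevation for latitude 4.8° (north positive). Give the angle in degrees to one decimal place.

At local solar noon the hour angle is zero, so the elevation is 90° − |φ − δ| = 90° − |4.8° − (-1.4°)| = 90° − 6.2° = 83.8°.

83.8°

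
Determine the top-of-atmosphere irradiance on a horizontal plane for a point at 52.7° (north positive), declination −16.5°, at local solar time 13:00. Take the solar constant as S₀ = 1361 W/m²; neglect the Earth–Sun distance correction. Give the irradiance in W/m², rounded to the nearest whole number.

Hour angle H = 15° × (13 − 12) = 15.00°.
cos θ_z = sin(52.7°) sin(-16.5°) + cos(52.7°) cos(-16.5°) cos(15.00°) = -0.2259 + 0.5612 = 0.3353.
Top-of-atmosphere irradiance = S₀ cos θ_z = 1361 × 0.3353 = 456.34 W/m².

456 W/m²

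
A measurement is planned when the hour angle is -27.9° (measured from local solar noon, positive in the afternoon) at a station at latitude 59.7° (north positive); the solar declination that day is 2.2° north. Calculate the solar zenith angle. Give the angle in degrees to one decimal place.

With φ = 59.7°, δ = 2.2°, H = -27.90°: sin φ sin δ = 0.0331, cos φ cos δ cos H = 0.4456, so cos θ_z = 0.4787.
θ_z = arccos(0.4787) = 61.40°.

61.4°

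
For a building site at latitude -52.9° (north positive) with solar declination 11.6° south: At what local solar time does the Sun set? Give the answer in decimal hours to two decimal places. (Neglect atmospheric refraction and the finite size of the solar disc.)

−tan φ tan δ = −(-1.3222)(-0.2053) = -0.2714; H_s = arccos(-0.2714) = 105.75°.
Sunset is at 12 + H_s/15 = 12 + 7.050 = 19.050 h local solar time.

19.05 h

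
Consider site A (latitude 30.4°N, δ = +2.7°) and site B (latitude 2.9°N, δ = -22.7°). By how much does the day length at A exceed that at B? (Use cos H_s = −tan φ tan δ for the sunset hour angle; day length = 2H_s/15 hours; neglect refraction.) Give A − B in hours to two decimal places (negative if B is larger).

A: H_s = arccos(−tan 30.4° · tan 2.7°) = 91.59°, so 2H_s/15 = 12.2120 h.
B: H_s = arccos(−tan 2.9° · tan -22.7°) = 88.79°, so 2H_s/15 = 11.8387 h.
A − B = 12.2120 − 11.8387 = 0.3733 h.

+0.37 h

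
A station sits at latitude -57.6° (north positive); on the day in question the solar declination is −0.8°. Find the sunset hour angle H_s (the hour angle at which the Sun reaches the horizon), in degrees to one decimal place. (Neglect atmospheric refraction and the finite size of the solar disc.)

cos H_s = −tan(-57.6°) · tan(-0.8°) = -0.0220, so H_s = arccos(-0.0220) = 91.26°.

91.3°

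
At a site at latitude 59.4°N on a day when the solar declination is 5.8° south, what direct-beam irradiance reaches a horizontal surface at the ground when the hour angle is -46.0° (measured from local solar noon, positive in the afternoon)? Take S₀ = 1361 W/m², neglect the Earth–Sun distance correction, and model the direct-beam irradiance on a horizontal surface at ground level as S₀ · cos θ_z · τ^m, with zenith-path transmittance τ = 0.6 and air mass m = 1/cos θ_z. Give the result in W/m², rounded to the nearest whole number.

cos θ_z = sin(59.4°) sin(-5.8°) + cos(59.4°) cos(-5.8°) cos(-46.00°) = -0.0870 + 0.3518 = 0.2648.
Air mass m = 1/cos θ_z = 1/0.2648 = 3.776; τ^m = 0.6^3.776 = 0.1453.
Surface direct beam = 1361 × 0.2648 × 0.1453 = 52.37 W/m².

52 W/m²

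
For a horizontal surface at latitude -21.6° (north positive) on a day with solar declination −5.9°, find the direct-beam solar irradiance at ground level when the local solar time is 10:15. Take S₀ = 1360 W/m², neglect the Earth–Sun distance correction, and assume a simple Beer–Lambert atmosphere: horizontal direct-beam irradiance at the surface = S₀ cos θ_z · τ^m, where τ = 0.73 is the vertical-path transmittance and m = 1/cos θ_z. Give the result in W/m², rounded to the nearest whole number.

821 W/m²

Hour angle H = 15° × (10.25 − 12) = -26.25°.
cos θ_z = sin(-21.6°) sin(-5.9°) + cos(-21.6°) cos(-5.9°) cos(-26.25°) = 0.0378 + 0.8295 = 0.8673.
Air mass m = 1/cos θ_z = 1/0.8673 = 1.153; τ^m = 0.73^1.153 = 0.6957.
Surface direct beam = 1360 × 0.8673 × 0.6957 = 820.60 W/m².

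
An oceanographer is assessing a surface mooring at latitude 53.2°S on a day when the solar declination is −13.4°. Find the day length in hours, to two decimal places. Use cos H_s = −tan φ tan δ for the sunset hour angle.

−tan φ tan δ = −(-1.3367)(-0.2382) = -0.3184; H_s = arccos(-0.3184) = 108.57°.
Day length = 2 H_s / 15° h⁻¹ = 217.14° / 15 = 14.476 h.

14.48 hours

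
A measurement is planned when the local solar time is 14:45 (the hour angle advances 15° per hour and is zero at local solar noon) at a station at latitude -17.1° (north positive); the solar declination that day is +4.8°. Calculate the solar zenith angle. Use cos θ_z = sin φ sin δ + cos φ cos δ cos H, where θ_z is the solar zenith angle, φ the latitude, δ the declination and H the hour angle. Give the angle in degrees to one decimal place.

46.3°

Hour angle H = 15° × (14.75 − 12) = 41.25°.
cos θ_z = sin φ sin δ + cos φ cos δ cos H = (-0.2940)(0.0837) + (0.9558)(0.9965)(0.7518) = 0.6914.
θ_z = arccos(0.6914) = 46.26°.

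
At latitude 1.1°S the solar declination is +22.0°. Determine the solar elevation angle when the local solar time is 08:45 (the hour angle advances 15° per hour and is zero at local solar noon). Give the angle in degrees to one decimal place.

Hour angle H = 15° × (8.75 − 12) = -48.75°.
cos θ_z = sin(-1.1°) sin(22.0°) + cos(-1.1°) cos(22.0°) cos(-48.75°) = -0.0072 + 0.6112 = 0.6040.
θ_z = arccos(0.6040) = 52.84°, so the elevation is 90° − 52.84° = 37.16°.

37.2°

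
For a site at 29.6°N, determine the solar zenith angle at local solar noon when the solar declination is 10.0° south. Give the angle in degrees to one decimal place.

39.6°

At local solar noon the hour angle is zero, so the zenith angle is |φ − δ| = |29.6° − (-10.0°)| = 39.6°.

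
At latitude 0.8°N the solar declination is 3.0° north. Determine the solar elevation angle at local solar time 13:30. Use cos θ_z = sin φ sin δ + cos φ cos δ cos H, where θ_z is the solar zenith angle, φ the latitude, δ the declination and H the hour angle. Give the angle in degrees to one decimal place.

Hour angle H = 15° × (13.5 − 12) = 22.50°.
cos θ_z = sin φ sin δ + cos φ cos δ cos H = (0.0140)(0.0523) + (0.9999)(0.9986)(0.9239) = 0.9232.
θ_z = arccos(0.9232) = 22.60°, so the elevation is 90° − 22.60° = 67.40°.

67.4°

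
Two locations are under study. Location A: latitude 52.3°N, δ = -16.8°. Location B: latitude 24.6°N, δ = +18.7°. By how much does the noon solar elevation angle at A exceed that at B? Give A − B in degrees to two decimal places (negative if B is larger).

-63.20°

A: 90° − |52.3 − (-16.8)| = 20.90°.
B: 90° − |24.6 − (18.7)| = 84.10°.
A − B = 20.90 − 84.10 = -63.20°.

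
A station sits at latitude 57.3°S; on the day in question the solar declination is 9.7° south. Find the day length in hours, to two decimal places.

−tan φ tan δ = −(-1.5577)(-0.1709) = -0.2662; H_s = arccos(-0.2662) = 105.44°.
Day length = 2 H_s / 15° h⁻¹ = 210.88° / 15 = 14.059 h.

14.06 hours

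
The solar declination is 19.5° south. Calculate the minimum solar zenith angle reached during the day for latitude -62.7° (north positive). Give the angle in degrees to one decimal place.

At local solar noon the hour angle is zero, so the zenith angle is |φ − δ| = |-62.7° − (-19.5°)| = 43.2°.

43.2°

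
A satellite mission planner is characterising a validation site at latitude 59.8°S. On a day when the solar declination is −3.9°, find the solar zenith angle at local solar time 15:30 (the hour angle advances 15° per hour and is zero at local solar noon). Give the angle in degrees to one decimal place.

68.6°

Hour angle H = 15° × (15.5 − 12) = 52.50°.
cos θ_z = sin φ sin δ + cos φ cos δ cos H = (-0.8643)(-0.0680) + (0.5030)(0.9977)(0.6088) = 0.3643.
θ_z = arccos(0.3643) = 68.64°.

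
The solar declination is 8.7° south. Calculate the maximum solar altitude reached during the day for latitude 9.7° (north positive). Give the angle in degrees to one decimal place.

At local solar noon the hour angle is zero, so the elevation is 90° − |φ − δ| = 90° − |9.7° − (-8.7°)| = 90° − 18.4° = 71.6°.

71.6°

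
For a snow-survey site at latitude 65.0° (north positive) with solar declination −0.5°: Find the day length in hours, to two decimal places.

11.86 hours

cos H_s = −tan(65.0°) · tan(-0.5°) = 0.0187, so H_s = arccos(0.0187) = 88.93°.
Day length = 2 H_s / 15° h⁻¹ = 177.86° / 15 = 11.857 h.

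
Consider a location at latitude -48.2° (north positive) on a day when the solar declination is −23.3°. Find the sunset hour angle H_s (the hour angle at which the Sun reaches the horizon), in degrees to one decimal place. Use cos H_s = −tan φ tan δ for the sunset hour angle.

118.8°

The sunset hour angle satisfies cos H_s = −tan φ tan δ = -0.4817, giving H_s = 118.80°.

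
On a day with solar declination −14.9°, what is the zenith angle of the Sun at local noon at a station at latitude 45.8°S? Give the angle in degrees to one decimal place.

At local solar noon the hour angle is zero, so the zenith angle is |φ − δ| = |-45.8° − (-14.9°)| = 30.9°.

30.9°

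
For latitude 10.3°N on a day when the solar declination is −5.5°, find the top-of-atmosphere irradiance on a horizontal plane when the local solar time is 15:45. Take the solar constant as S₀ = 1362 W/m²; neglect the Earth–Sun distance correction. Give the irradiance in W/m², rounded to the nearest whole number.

718 W/m²

Hour angle H = 15° × (15.75 − 12) = 56.25°.
cos θ_z = sin φ sin δ + cos φ cos δ cos H = (0.1788)(-0.0958) + (0.9839)(0.9954)(0.5556) = 0.5270.
Top-of-atmosphere irradiance = S₀ cos θ_z = 1362 × 0.5270 = 717.77 W/m².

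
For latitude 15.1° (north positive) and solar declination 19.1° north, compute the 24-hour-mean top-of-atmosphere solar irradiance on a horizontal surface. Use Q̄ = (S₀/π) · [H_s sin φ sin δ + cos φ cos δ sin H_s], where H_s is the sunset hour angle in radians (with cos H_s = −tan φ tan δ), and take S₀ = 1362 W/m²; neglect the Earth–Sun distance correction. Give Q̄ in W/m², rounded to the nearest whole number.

cos H_s = −tan(15.1°) · tan(19.1°) = -0.0934, so H_s = arccos(-0.0934) = 95.36°. In radians, H_s = 1.6643.
H_s sin φ sin δ = 1.6643 × 0.2605 × 0.3272 = 0.1419.
cos φ cos δ sin H_s = 0.9655 × 0.9449 × 0.9956 = 0.9083.
Q̄ = (1362/π) × (0.1419 + 0.9083) = 433.54 × 1.0502 = 455.30 W/m².

455 W/m²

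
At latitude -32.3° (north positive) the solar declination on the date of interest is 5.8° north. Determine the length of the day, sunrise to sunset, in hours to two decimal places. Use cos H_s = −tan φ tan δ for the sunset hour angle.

11.51 hours

cos H_s = −tan(-32.3°) · tan(5.8°) = 0.0642, so H_s = arccos(0.0642) = 86.32°.
Day length = 2 H_s / 15° h⁻¹ = 172.64° / 15 = 11.509 h.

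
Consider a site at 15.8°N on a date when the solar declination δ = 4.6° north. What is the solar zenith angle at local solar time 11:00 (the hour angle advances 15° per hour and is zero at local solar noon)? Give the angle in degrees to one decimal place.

18.5°

Hour angle H = 15° × (11 − 12) = -15.00°.
With φ = 15.8°, δ = 4.6°, H = -15.00°: sin φ sin δ = 0.0218, cos φ cos δ cos H = 0.9264, so cos θ_z = 0.9482.
θ_z = arccos(0.9482) = 18.52°.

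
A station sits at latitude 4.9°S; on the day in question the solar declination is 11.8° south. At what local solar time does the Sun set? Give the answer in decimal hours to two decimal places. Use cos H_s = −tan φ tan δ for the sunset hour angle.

The sunset hour angle satisfies cos H_s = −tan φ tan δ = -0.0179, giving H_s = 91.03°.
Sunset is at 12 + H_s/15 = 12 + 6.069 = 18.069 h local solar time.

18.07 h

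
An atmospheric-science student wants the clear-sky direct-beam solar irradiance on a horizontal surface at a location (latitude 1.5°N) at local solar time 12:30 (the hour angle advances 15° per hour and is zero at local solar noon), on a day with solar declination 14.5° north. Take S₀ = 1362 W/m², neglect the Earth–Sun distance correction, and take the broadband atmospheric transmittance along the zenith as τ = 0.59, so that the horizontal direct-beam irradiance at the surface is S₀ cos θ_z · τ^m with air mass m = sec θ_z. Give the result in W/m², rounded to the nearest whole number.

762 W/m²

Hour angle H = 15° × (12.5 − 12) = 7.50°.
With φ = 1.5°, δ = 14.5°, H = 7.50°: sin φ sin δ = 0.0066, cos φ cos δ cos H = 0.9595, so cos θ_z = 0.9661.
Air mass m = 1/cos θ_z = 1/0.9661 = 1.035; τ^m = 0.59^1.035 = 0.5792.
Surface direct beam = 1362 × 0.9661 × 0.5792 = 762.13 W/m².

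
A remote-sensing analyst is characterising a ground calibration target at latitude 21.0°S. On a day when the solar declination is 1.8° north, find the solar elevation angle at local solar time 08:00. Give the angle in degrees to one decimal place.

27.1°

Hour angle H = 15° × (8 − 12) = -60.00°.
With φ = -21.0°, δ = 1.8°, H = -60.00°: sin φ sin δ = -0.0113, cos φ cos δ cos H = 0.4666, so cos θ_z = 0.4553.
θ_z = arccos(0.4553) = 62.92°, so the elevation is 90° − 62.92° = 27.08°.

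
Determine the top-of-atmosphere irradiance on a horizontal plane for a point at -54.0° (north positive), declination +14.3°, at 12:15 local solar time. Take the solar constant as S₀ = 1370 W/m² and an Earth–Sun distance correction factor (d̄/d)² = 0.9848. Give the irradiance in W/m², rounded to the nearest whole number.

Hour angle H = 15° × (12.25 − 12) = 3.75°.
cos θ_z = sin φ sin δ + cos φ cos δ cos H = (-0.8090)(0.2470) + (0.5878)(0.9690)(0.9979) = 0.3686.
Top-of-atmosphere irradiance = S₀ (d̄/d)² cos θ_z = 1370 × 0.9848 × 0.3686 = 497.31 W/m².

497 W/m²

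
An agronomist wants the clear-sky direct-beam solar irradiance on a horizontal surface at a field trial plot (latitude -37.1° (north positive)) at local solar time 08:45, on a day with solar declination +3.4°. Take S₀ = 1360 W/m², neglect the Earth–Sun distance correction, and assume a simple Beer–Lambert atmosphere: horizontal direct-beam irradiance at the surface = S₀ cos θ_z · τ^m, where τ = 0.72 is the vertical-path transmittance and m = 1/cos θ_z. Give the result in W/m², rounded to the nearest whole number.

Hour angle H = 15° × (8.75 − 12) = -48.75°.
cos θ_z = sin φ sin δ + cos φ cos δ cos H = (-0.6032)(0.0593) + (0.7976)(0.9982)(0.6593) = 0.4891.
Air mass m = 1/cos θ_z = 1/0.4891 = 2.045; τ^m = 0.72^2.045 = 0.5108.
Surface direct beam = 1360 × 0.4891 × 0.5108 = 339.77 W/m².

340 W/m²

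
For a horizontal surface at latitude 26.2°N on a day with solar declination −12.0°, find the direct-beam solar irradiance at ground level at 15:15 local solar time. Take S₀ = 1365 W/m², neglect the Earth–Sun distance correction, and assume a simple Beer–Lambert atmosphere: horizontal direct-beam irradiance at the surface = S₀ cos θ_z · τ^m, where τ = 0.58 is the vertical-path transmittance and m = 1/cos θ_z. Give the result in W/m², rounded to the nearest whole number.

217 W/m²

Hour angle H = 15° × (15.25 − 12) = 48.75°.
cos θ_z = sin(26.2°) sin(-12.0°) + cos(26.2°) cos(-12.0°) cos(48.75°) = -0.0918 + 0.5787 = 0.4869.
Air mass m = 1/cos θ_z = 1/0.4869 = 2.054; τ^m = 0.58^2.054 = 0.3266.
Surface direct beam = 1365 × 0.4869 × 0.3266 = 217.06 W/m².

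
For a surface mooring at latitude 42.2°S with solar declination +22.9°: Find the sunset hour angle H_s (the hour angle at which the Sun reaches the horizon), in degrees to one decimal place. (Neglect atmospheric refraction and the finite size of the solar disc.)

−tan φ tan δ = −(-0.9067)(0.4224) = 0.3830; H_s = arccos(0.3830) = 67.48°.

67.5°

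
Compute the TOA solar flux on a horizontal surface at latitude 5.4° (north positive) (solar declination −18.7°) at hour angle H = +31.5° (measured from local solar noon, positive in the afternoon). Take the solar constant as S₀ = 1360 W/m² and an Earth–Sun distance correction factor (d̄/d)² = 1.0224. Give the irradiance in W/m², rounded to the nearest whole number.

With φ = 5.4°, δ = -18.7°, H = 31.50°: sin φ sin δ = -0.0302, cos φ cos δ cos H = 0.8040, so cos θ_z = 0.7738.
Top-of-atmosphere irradiance = S₀ (d̄/d)² cos θ_z = 1360 × 1.0224 × 0.7738 = 1075.94 W/m².

1076 W/m²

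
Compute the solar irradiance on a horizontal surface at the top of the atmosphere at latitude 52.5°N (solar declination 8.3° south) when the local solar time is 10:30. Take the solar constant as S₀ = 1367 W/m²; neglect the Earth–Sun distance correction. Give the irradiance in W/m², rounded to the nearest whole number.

Hour angle H = 15° × (10.5 − 12) = -22.50°.
cos θ_z = sin φ sin δ + cos φ cos δ cos H = (0.7934)(-0.1444) + (0.6088)(0.9895)(0.9239) = 0.4420.
Top-of-atmosphere irradiance = S₀ cos θ_z = 1367 × 0.4420 = 604.21 W/m².

604 W/m²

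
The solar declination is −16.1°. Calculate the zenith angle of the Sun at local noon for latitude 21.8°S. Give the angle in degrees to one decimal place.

At local solar noon the hour angle is zero, so the zenith angle is |φ − δ| = |-21.8° − (-16.1°)| = 5.7°.

5.7°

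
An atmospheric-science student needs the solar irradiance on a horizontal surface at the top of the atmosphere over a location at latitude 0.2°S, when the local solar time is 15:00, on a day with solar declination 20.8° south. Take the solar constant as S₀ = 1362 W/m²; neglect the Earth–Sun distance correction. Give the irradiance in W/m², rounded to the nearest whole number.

Hour angle H = 15° × (15 − 12) = 45.00°.
With φ = -0.2°, δ = -20.8°, H = 45.00°: sin φ sin δ = 0.0012, cos φ cos δ cos H = 0.6610, so cos θ_z = 0.6622.
Top-of-atmosphere irradiance = S₀ cos θ_z = 1362 × 0.6622 = 901.92 W/m².

902 W/m²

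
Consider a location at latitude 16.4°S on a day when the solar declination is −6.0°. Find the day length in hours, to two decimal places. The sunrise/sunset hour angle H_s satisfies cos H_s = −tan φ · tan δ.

12.24 hours

cos H_s = −tan(-16.4°) · tan(-6.0°) = -0.0309, so H_s = arccos(-0.0309) = 91.77°.
Day length = 2 H_s / 15° h⁻¹ = 183.54° / 15 = 12.236 h.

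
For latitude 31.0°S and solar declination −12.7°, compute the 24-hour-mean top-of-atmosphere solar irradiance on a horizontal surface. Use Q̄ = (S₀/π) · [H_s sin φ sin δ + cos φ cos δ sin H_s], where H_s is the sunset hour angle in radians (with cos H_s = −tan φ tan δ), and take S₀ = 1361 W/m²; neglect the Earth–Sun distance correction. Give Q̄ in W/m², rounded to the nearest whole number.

443 W/m²

−tan φ tan δ = −(-0.6009)(-0.2254) = -0.1354; H_s = arccos(-0.1354) = 97.78°. In radians, H_s = 1.7066.
H_s sin φ sin δ = 1.7066 × -0.5150 × -0.2198 = 0.1932.
cos φ cos δ sin H_s = 0.8572 × 0.9755 × 0.9908 = 0.8285.
Q̄ = (1361/π) × (0.1932 + 0.8285) = 433.22 × 1.0217 = 442.62 W/m².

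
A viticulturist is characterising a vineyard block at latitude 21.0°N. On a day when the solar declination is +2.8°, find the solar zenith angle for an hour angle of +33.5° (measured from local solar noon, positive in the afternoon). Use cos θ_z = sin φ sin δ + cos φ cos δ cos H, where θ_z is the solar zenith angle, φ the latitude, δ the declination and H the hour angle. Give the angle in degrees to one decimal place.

With φ = 21.0°, δ = 2.8°, H = 33.50°: sin φ sin δ = 0.0175, cos φ cos δ cos H = 0.7776, so cos θ_z = 0.7951.
θ_z = arccos(0.7951) = 37.34°.

37.3°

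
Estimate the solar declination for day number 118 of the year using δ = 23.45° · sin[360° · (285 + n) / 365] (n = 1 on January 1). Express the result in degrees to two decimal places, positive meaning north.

360 × (285 + 118) / 365 = 397.479°; sin(397.479°) = 0.6085.
δ = 23.45 × 0.6085 = 14.269° ≈ +14.27°.

+14.27°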